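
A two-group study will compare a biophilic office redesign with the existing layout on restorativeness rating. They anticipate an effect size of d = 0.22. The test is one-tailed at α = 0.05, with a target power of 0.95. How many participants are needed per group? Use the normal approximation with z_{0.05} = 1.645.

For two independent groups with equal n: n = 2·((z_{α} + z_β) / d)².
z_{α} + z_β = 1.645 + 1.645 = 3.290.
n = 2 × (3.290 / 0.22)² = 2 × 14.955² = 2 × 223.64 = 447.3.
Round up to the next whole participant.

n = 448 per group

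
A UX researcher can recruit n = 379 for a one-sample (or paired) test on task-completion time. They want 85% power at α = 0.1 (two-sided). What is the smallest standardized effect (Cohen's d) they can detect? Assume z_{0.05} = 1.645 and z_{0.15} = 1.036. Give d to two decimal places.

d_min ≈ 0.14

For a single sample (or paired design) of n = 379: d_min = (z_{α/2} + z_β)/√n.
z-sum = 1.645 + 1.036 = 2.681.
d_min = 2.681 / √379 = 2.681 / 19.468 = 0.138.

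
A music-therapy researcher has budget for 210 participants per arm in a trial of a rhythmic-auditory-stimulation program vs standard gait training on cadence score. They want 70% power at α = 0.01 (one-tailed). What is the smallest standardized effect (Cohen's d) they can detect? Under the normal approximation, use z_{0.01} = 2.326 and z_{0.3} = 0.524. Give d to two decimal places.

d_min ≈ 0.28

For two independent groups of n = 210 each: d_min = (z_{α} + z_β)·√(2/n).
z-sum = 2.326 + 0.524 = 2.850.
d_min = 2.850 × √(2/210) = 2.850 × 0.0976 = 0.278.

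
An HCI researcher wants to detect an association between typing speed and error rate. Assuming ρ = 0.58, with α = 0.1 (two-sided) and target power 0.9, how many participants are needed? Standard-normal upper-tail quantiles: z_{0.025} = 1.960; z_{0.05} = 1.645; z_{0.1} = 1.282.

n = 23

Fisher's z: C = ½·ln((1+r)/(1−r)) = ½·ln(3.7619) = 0.6625.
n = ((z_{α/2} + z_β)/C)² + 3.
(1.645 + 1.282) / 0.6625 = 2.927 / 0.6625 = 4.418.
n = 4.418² + 3 = 19.52 + 3 = 22.5.
Round up.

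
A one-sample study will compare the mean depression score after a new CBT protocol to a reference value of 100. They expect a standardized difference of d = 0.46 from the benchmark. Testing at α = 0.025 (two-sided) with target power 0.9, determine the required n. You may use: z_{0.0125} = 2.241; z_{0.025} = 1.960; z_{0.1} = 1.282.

n = 59

For a one-sample test: n = ((z_{α/2} + z_β) / d)².
z_{α/2} + z_β = 2.241 + 1.282 = 3.523.
n = (3.523 / 0.46)² = 7.659² = 58.66.
Round up.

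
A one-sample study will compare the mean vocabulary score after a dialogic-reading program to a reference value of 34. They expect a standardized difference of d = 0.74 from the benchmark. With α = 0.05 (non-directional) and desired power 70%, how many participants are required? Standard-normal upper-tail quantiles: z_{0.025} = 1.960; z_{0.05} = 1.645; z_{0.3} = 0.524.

For a one-sample test: n = ((z_{α/2} + z_β) / d)².
z_{α/2} + z_β = 1.960 + 0.524 = 2.484.
n = (2.484 / 0.74)² = 3.357² = 11.27.
Round up.

n = 12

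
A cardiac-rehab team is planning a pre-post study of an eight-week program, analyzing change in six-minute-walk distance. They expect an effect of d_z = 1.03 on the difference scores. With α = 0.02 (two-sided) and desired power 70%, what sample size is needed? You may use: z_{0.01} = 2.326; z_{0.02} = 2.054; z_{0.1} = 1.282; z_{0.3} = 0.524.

n = 8 pairs

For a paired (one-sample on differences) test: n = ((z_{α/2} + z_β) / d)².
z_{α/2} + z_β = 2.326 + 0.524 = 2.850.
n = (2.850 / 1.03)² = 2.767² = 7.66.
Round up.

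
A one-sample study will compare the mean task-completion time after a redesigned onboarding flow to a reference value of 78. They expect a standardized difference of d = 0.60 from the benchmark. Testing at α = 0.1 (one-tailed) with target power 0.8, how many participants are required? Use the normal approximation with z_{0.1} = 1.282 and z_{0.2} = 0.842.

n = 13

For a one-sample test: n = ((z_{α} + z_β) / d)².
z_{α} + z_β = 1.282 + 0.842 = 2.124.
n = (2.124 / 0.60)² = 3.540² = 12.53.
Round up.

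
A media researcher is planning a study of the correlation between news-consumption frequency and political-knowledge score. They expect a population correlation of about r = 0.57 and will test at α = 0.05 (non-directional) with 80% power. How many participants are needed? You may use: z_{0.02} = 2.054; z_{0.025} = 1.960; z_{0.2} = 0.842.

Fisher's z: C = ½·ln((1+r)/(1−r)) = ½·ln(3.6512) = 0.6475.
n = ((z_{α/2} + z_β)/C)² + 3.
(1.960 + 0.842) / 0.6475 = 2.802 / 0.6475 = 4.327.
n = 4.327² + 3 = 18.73 + 3 = 21.7.
Round up.

n = 22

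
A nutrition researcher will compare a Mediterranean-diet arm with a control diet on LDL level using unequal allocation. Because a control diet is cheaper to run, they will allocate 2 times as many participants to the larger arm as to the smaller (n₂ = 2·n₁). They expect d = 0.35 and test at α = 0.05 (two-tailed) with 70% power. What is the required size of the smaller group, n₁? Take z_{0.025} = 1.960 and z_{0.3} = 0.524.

With allocation ratio k = n₂/n₁ = 2, Var(x̄₁−x̄₂) = σ²(1/n₁ + 1/(k·n₁)) = σ²·(k+1)/(k·n₁).
So n₁ = (1 + 1/k)·((z_{α/2} + z_β)/d)² = 1.500 × (2.484/0.35)².
n₁ = 1.500 × 50.37 = 75.6.
Round up: n₁ = 76, giving n₂ = 2 × 76 = 152.

n₁ = 76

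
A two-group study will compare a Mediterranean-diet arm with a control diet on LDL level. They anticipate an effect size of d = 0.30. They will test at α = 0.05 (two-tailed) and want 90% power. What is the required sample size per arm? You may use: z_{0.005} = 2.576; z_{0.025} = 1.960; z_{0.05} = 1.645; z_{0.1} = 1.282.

n = 234 per group

For two independent groups with equal n: n = 2·((z_{α/2} + z_β) / d)².
z_{α/2} + z_β = 1.960 + 1.282 = 3.242.
n = 2 × (3.242 / 0.30)² = 2 × 10.807² = 2 × 116.78 = 233.6.
Round up to the next whole participant.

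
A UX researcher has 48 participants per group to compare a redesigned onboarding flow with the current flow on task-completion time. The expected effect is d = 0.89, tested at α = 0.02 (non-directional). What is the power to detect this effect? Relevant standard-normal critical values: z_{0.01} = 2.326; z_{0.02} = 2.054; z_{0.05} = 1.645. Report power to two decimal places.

For two equal groups, power = Φ(d·√(n/2) − z_{α/2}).
d·√(n/2) = 0.89 × √(48/2) = 0.89 × 4.899 = 4.360.
z_β = 4.360 − 2.326 = 2.034.
Power = Φ(2.034) = 0.979.

power ≈ 0.98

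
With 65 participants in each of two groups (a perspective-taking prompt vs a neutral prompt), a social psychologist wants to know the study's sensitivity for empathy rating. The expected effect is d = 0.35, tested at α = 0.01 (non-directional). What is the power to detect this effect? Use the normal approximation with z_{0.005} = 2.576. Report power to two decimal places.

For two equal groups, power = Φ(d·√(n/2) − z_{α/2}).
d·√(n/2) = 0.35 × √(65/2) = 0.35 × 5.701 = 1.995.
z_β = 1.995 − 2.576 = -0.581.
Power = Φ(-0.581) = 0.281.

power ≈ 0.28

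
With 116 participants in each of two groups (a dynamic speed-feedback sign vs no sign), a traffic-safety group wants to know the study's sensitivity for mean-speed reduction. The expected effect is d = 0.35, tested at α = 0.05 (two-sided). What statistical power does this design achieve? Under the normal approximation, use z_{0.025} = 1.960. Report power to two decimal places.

power ≈ 0.76

For two equal groups, power = Φ(d·√(n/2) − z_{α/2}).
d·√(n/2) = 0.35 × √(116/2) = 0.35 × 7.616 = 2.666.
z_β = 2.666 − 1.960 = 0.706.
Power = Φ(0.706) = 0.760.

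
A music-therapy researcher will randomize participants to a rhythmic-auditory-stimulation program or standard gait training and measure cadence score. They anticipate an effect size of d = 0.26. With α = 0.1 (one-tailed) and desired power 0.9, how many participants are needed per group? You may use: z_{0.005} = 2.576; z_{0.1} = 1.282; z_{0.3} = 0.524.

n = 195 per group

For two independent groups with equal n: n = 2·((z_{α} + z_β) / d)².
z_{α} + z_β = 1.282 + 1.282 = 2.564.
n = 2 × (2.564 / 0.26)² = 2 × 9.862² = 2 × 97.25 = 194.5.
Round up to the next whole participant.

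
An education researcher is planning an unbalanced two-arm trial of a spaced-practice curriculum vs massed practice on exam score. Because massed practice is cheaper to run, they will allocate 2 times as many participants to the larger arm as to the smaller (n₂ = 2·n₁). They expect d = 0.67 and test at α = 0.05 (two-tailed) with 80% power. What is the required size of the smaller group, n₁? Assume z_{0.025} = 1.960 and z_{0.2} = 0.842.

n₁ = 27

With allocation ratio k = n₂/n₁ = 2, Var(x̄₁−x̄₂) = σ²(1/n₁ + 1/(k·n₁)) = σ²·(k+1)/(k·n₁).
So n₁ = (1 + 1/k)·((z_{α/2} + z_β)/d)² = 1.500 × (2.802/0.67)².
n₁ = 1.500 × 17.49 = 26.2.
Round up: n₁ = 27, giving n₂ = 2 × 27 = 54.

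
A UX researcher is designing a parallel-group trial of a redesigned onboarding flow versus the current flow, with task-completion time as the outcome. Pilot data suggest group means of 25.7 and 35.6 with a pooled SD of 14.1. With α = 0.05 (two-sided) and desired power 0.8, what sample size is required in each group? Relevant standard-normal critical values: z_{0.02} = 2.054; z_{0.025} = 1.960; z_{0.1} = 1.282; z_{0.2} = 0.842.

n = 32 per group

Cohen's d = |M₁ − M₂| / SD_pooled = |25.7 − 35.6| / 14.1 = 9.9 / 14.1 = 0.702.
For two independent groups with equal n: n = 2·((z_{α/2} + z_β) / d)².
z_{α/2} + z_β = 1.960 + 0.842 = 2.802.
n = 2 × (2.802 / 0.702)² = 2 × 3.991² = 2 × 15.93 = 31.9.
Round up to the next whole participant.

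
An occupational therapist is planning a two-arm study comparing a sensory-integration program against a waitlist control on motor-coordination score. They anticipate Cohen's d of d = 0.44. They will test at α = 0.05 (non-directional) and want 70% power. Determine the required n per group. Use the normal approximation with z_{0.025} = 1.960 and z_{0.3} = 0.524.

n = 64 per group

For two independent groups with equal n: n = 2·((z_{α/2} + z_β) / d)².
z_{α/2} + z_β = 1.960 + 0.524 = 2.484.
n = 2 × (2.484 / 0.44)² = 2 × 5.645² = 2 × 31.87 = 63.7.
Round up to the next whole participant.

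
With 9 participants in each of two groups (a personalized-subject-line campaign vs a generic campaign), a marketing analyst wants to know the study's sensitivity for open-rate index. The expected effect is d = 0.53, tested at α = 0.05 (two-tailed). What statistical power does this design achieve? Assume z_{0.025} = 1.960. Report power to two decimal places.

power ≈ 0.20

For two equal groups, power = Φ(d·√(n/2) − z_{α/2}).
d·√(n/2) = 0.53 × √(9/2) = 0.53 × 2.121 = 1.124.
z_β = 1.124 − 1.960 = -0.836.
Power = Φ(-0.836) = 0.202.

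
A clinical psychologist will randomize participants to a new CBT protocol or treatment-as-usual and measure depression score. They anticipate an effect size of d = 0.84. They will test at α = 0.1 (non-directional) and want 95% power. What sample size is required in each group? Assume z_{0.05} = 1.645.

n = 31 per group

For two independent groups with equal n: n = 2·((z_{α/2} + z_β) / d)².
z_{α/2} + z_β = 1.645 + 1.645 = 3.290.
n = 2 × (3.290 / 0.84)² = 2 × 3.917² = 2 × 15.34 = 30.7.
Round up to the next whole participant.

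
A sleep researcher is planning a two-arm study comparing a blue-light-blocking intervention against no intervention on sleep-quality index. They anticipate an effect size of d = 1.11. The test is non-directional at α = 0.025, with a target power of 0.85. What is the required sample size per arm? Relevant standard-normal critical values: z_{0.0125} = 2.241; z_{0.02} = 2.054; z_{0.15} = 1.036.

n = 18 per group

For two independent groups with equal n: n = 2·((z_{α/2} + z_β) / d)².
z_{α/2} + z_β = 2.241 + 1.036 = 3.277.
n = 2 × (3.277 / 1.11)² = 2 × 2.952² = 2 × 8.72 = 17.4.
Round up to the next whole participant.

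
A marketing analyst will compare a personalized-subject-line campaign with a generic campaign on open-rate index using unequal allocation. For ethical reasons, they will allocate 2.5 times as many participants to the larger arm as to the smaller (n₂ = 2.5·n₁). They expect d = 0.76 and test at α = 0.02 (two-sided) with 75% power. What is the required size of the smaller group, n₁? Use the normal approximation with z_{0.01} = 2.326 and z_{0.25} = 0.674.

With allocation ratio k = n₂/n₁ = 2.5, Var(x̄₁−x̄₂) = σ²(1/n₁ + 1/(k·n₁)) = σ²·(k+1)/(k·n₁).
So n₁ = (1 + 1/k)·((z_{α/2} + z_β)/d)² = 1.400 × (3.000/0.76)².
n₁ = 1.400 × 15.58 = 21.8.
Round up: n₁ = 22, giving n₂ = 2.5 × 22 = 55.

n₁ = 22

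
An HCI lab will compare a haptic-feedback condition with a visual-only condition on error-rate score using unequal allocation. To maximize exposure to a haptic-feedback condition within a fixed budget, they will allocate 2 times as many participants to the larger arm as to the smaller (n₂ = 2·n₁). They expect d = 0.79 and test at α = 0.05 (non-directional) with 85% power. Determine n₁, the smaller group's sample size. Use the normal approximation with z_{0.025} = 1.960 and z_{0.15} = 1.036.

With allocation ratio k = n₂/n₁ = 2, Var(x̄₁−x̄₂) = σ²(1/n₁ + 1/(k·n₁)) = σ²·(k+1)/(k·n₁).
So n₁ = (1 + 1/k)·((z_{α/2} + z_β)/d)² = 1.500 × (2.996/0.79)².
n₁ = 1.500 × 14.38 = 21.6.
Round up: n₁ = 22, giving n₂ = 2 × 22 = 44.

n₁ = 22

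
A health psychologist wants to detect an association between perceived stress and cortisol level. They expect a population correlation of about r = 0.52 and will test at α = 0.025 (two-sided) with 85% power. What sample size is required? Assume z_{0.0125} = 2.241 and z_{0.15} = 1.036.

n = 36

Fisher's z: C = ½·ln((1+r)/(1−r)) = ½·ln(3.1667) = 0.5763.
n = ((z_{α/2} + z_β)/C)² + 3.
(2.241 + 1.036) / 0.5763 = 3.277 / 0.5763 = 5.686.
n = 5.686² + 3 = 32.33 + 3 = 35.3.
Round up.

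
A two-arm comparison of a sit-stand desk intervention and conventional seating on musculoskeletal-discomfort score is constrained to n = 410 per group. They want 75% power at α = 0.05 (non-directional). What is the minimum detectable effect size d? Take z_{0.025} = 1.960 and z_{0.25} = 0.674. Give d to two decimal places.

d_min ≈ 0.18

For two independent groups of n = 410 each: d_min = (z_{α/2} + z_β)·√(2/n).
z-sum = 1.960 + 0.674 = 2.634.
d_min = 2.634 × √(2/410) = 2.634 × 0.0698 = 0.184.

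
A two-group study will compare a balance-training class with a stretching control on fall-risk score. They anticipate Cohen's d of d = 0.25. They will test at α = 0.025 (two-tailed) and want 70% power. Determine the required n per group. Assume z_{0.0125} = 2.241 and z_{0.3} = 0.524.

For two independent groups with equal n: n = 2·((z_{α/2} + z_β) / d)².
z_{α/2} + z_β = 2.241 + 0.524 = 2.765.
n = 2 × (2.765 / 0.25)² = 2 × 11.060² = 2 × 122.32 = 244.6.
Round up to the next whole participant.

n = 245 per group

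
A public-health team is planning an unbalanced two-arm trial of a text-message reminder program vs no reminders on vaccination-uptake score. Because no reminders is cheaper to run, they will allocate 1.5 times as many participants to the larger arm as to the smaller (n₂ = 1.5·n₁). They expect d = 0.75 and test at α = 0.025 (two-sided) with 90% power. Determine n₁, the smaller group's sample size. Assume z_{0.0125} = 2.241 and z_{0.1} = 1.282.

With allocation ratio k = n₂/n₁ = 1.5, Var(x̄₁−x̄₂) = σ²(1/n₁ + 1/(k·n₁)) = σ²·(k+1)/(k·n₁).
So n₁ = (1 + 1/k)·((z_{α/2} + z_β)/d)² = 1.667 × (3.523/0.75)².
n₁ = 1.667 × 22.06 = 36.8.
Round up: n₁ = 37, giving n₂ = ⌈1.5 × 37⌉ = ⌈55.5⌉ = 56.

n₁ = 37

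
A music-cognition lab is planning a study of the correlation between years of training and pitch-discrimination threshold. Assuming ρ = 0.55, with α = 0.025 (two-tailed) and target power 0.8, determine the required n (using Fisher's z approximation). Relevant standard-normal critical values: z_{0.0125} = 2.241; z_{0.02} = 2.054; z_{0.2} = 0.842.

Fisher's z: C = ½·ln((1+r)/(1−r)) = ½·ln(3.4444) = 0.6184.
n = ((z_{α/2} + z_β)/C)² + 3.
(2.241 + 0.842) / 0.6184 = 3.083 / 0.6184 = 4.985.
n = 4.985² + 3 = 24.85 + 3 = 27.9.
Round up.

n = 28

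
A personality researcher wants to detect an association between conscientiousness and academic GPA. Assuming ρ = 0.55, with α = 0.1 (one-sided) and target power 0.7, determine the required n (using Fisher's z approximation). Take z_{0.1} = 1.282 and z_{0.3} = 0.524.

Fisher's z: C = ½·ln((1+r)/(1−r)) = ½·ln(3.4444) = 0.6184.
n = ((z_{α} + z_β)/C)² + 3.
(1.282 + 0.524) / 0.6184 = 1.806 / 0.6184 = 2.920.
n = 2.920² + 3 = 8.53 + 3 = 11.5.
Round up.

n = 12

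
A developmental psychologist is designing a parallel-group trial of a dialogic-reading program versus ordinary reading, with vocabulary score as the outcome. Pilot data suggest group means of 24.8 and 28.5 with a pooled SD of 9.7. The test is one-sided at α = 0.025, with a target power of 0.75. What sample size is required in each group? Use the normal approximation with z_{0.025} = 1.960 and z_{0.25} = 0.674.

n = 96 per group

Cohen's d = |M₁ − M₂| / SD_pooled = |24.8 − 28.5| / 9.7 = 3.7 / 9.7 = 0.381.
For two independent groups with equal n: n = 2·((z_{α} + z_β) / d)².
z_{α} + z_β = 1.960 + 0.674 = 2.634.
n = 2 × (2.634 / 0.381)² = 2 × 6.913² = 2 × 47.79 = 95.6.
Round up to the next whole participant.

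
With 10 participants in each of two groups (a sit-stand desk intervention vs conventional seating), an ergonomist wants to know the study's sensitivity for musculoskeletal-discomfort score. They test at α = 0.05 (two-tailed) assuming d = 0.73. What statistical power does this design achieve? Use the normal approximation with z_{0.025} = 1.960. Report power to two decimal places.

power ≈ 0.37

For two equal groups, power = Φ(d·√(n/2) − z_{α/2}).
d·√(n/2) = 0.73 × √(10/2) = 0.73 × 2.236 = 1.632.
z_β = 1.632 − 1.960 = -0.328.
Power = Φ(-0.328) = 0.372.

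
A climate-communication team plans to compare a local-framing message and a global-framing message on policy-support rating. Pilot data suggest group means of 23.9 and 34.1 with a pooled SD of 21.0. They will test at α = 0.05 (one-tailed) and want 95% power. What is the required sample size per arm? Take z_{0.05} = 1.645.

n = 92 per group

Cohen's d = |M₁ − M₂| / SD_pooled = |23.9 − 34.1| / 21.0 = 10.2 / 21.0 = 0.486.
For two independent groups with equal n: n = 2·((z_{α} + z_β) / d)².
z_{α} + z_β = 1.645 + 1.645 = 3.290.
n = 2 × (3.290 / 0.486)² = 2 × 6.770² = 2 × 45.83 = 91.7.
Round up to the next whole participant.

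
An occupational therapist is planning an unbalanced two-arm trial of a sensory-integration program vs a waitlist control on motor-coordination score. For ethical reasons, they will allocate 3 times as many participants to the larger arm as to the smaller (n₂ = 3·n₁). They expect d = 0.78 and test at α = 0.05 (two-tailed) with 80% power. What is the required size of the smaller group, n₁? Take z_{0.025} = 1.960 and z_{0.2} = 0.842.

n₁ = 18

With allocation ratio k = n₂/n₁ = 3, Var(x̄₁−x̄₂) = σ²(1/n₁ + 1/(k·n₁)) = σ²·(k+1)/(k·n₁).
So n₁ = (1 + 1/k)·((z_{α/2} + z_β)/d)² = 1.333 × (2.802/0.78)².
n₁ = 1.333 × 12.90 = 17.2.
Round up: n₁ = 18, giving n₂ = 3 × 18 = 54.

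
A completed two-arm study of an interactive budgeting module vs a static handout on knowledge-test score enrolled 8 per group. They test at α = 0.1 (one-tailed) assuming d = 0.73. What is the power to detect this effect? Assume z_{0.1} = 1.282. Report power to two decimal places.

power ≈ 0.57

For two equal groups, power = Φ(d·√(n/2) − z_{α}).
d·√(n/2) = 0.73 × √(8/2) = 0.73 × 2.000 = 1.460.
z_β = 1.460 − 1.282 = 0.178.
Power = Φ(0.178) = 0.571.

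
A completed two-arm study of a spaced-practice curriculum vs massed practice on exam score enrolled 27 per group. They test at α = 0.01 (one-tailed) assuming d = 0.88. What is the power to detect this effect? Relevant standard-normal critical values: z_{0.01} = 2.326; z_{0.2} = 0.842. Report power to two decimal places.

power ≈ 0.82

For two equal groups, power = Φ(d·√(n/2) − z_{α}).
d·√(n/2) = 0.88 × √(27/2) = 0.88 × 3.674 = 3.233.
z_β = 3.233 − 2.326 = 0.907.
Power = Φ(0.907) = 0.818.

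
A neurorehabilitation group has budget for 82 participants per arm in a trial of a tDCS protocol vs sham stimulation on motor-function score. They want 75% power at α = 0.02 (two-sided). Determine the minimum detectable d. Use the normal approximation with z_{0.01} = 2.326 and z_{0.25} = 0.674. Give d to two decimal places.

d_min ≈ 0.47

For two independent groups of n = 82 each: d_min = (z_{α/2} + z_β)·√(2/n).
z-sum = 2.326 + 0.674 = 3.000.
d_min = 3.000 × √(2/82) = 3.000 × 0.1562 = 0.469.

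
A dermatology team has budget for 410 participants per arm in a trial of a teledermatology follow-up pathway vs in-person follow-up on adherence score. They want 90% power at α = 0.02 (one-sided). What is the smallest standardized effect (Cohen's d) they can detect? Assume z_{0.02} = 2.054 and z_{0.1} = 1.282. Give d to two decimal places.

d_min ≈ 0.23

For two independent groups of n = 410 each: d_min = (z_{α} + z_β)·√(2/n).
z-sum = 2.054 + 1.282 = 3.336.
d_min = 3.336 × √(2/410) = 3.336 × 0.0698 = 0.233.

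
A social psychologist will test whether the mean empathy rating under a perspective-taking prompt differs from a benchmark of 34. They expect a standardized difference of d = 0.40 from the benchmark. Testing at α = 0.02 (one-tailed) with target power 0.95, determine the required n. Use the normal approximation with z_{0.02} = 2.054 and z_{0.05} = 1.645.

n = 86

For a one-sample test: n = ((z_{α} + z_β) / d)².
z_{α} + z_β = 2.054 + 1.645 = 3.699.
n = (3.699 / 0.40)² = 9.247² = 85.52.
Round up.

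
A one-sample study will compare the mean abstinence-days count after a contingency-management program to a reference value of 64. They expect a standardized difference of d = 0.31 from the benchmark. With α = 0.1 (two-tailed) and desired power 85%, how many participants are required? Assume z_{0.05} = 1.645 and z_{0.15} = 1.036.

n = 75

For a one-sample test: n = ((z_{α/2} + z_β) / d)².
z_{α/2} + z_β = 1.645 + 1.036 = 2.681.
n = (2.681 / 0.31)² = 8.648² = 74.79.
Round up.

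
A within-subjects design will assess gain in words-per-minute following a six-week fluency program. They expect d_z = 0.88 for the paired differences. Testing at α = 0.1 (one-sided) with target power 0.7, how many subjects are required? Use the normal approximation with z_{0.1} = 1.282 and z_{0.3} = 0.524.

n = 5 pairs

For a paired (one-sample on differences) test: n = ((z_{α} + z_β) / d)².
z_{α} + z_β = 1.282 + 0.524 = 1.806.
n = (1.806 / 0.88)² = 2.052² = 4.21.
Round up.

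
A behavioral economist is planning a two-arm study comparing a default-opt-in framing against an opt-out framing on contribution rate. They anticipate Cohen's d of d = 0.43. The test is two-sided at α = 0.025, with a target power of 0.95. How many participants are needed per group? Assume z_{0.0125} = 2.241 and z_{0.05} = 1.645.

For two independent groups with equal n: n = 2·((z_{α/2} + z_β) / d)².
z_{α/2} + z_β = 2.241 + 1.645 = 3.886.
n = 2 × (3.886 / 0.43)² = 2 × 9.037² = 2 × 81.67 = 163.3.
Round up to the next whole participant.

n = 164 per group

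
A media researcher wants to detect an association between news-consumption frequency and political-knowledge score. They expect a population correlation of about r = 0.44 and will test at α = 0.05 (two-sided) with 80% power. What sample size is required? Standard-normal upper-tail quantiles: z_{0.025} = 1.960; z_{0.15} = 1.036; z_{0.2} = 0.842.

Fisher's z: C = ½·ln((1+r)/(1−r)) = ½·ln(2.5714) = 0.4722.
n = ((z_{α/2} + z_β)/C)² + 3.
(1.960 + 0.842) / 0.4722 = 2.802 / 0.4722 = 5.934.
n = 5.934² + 3 = 35.21 + 3 = 38.2.
Round up.

n = 39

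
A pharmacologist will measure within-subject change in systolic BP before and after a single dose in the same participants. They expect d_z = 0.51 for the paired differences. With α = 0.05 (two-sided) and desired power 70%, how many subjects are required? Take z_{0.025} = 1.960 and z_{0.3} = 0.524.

n = 24 pairs

For a paired (one-sample on differences) test: n = ((z_{α/2} + z_β) / d)².
z_{α/2} + z_β = 1.960 + 0.524 = 2.484.
n = (2.484 / 0.51)² = 4.871² = 23.72.
Round up.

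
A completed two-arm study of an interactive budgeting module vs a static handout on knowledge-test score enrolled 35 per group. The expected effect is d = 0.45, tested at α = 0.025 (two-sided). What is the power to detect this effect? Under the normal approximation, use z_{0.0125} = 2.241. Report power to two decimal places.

For two equal groups, power = Φ(d·√(n/2) − z_{α/2}).
d·√(n/2) = 0.45 × √(35/2) = 0.45 × 4.183 = 1.882.
z_β = 1.882 − 2.241 = -0.359.
Power = Φ(-0.359) = 0.360.

power ≈ 0.36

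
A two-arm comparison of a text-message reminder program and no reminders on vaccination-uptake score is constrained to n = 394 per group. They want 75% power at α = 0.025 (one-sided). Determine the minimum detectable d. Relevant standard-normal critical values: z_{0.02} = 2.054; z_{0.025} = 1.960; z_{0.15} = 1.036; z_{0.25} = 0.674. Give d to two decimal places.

For two independent groups of n = 394 each: d_min = (z_{α} + z_β)·√(2/n).
z-sum = 1.960 + 0.674 = 2.634.
d_min = 2.634 × √(2/394) = 2.634 × 0.0712 = 0.188.

d_min ≈ 0.19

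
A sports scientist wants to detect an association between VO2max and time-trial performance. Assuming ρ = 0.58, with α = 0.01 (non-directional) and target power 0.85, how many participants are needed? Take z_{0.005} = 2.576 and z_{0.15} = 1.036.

Fisher's z: C = ½·ln((1+r)/(1−r)) = ½·ln(3.7619) = 0.6625.
n = ((z_{α/2} + z_β)/C)² + 3.
(2.576 + 1.036) / 0.6625 = 3.612 / 0.6625 = 5.452.
n = 5.452² + 3 = 29.73 + 3 = 32.7.
Round up.

n = 33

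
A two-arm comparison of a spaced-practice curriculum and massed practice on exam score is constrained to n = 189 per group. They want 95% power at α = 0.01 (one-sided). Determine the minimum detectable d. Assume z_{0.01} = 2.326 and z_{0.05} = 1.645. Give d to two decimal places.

d_min ≈ 0.41

For two independent groups of n = 189 each: d_min = (z_{α} + z_β)·√(2/n).
z-sum = 2.326 + 1.645 = 3.971.
d_min = 3.971 × √(2/189) = 3.971 × 0.1029 = 0.408.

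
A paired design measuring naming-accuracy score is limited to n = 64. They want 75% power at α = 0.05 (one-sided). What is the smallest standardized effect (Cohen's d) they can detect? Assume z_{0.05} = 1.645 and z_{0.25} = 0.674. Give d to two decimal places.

d_min ≈ 0.29

For a single sample (or paired design) of n = 64: d_min = (z_{α} + z_β)/√n.
z-sum = 1.645 + 0.674 = 2.319.
d_min = 2.319 / √64 = 2.319 / 8.000 = 0.290.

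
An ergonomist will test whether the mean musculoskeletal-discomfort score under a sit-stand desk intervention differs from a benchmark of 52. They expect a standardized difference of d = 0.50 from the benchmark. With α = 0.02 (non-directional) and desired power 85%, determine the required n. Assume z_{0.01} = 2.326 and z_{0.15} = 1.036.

n = 46

For a one-sample test: n = ((z_{α/2} + z_β) / d)².
z_{α/2} + z_β = 2.326 + 1.036 = 3.362.
n = (3.362 / 0.50)² = 6.724² = 45.21.
Round up.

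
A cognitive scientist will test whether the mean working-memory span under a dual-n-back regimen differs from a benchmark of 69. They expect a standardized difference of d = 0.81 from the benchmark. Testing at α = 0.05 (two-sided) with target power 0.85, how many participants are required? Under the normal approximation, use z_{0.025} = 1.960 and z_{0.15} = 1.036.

For a one-sample test: n = ((z_{α/2} + z_β) / d)².
z_{α/2} + z_β = 1.960 + 1.036 = 2.996.
n = (2.996 / 0.81)² = 3.699² = 13.68.
Round up.

n = 14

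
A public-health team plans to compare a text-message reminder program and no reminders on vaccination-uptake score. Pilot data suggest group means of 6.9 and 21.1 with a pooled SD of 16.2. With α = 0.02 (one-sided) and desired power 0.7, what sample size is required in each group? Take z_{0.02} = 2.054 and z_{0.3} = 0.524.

n = 18 per group

Cohen's d = |M₁ − M₂| / SD_pooled = |6.9 − 21.1| / 16.2 = 14.2 / 16.2 = 0.877.
For two independent groups with equal n: n = 2·((z_{α} + z_β) / d)².
z_{α} + z_β = 2.054 + 0.524 = 2.578.
n = 2 × (2.578 / 0.877)² = 2 × 2.940² = 2 × 8.64 = 17.3.
Round up to the next whole participant.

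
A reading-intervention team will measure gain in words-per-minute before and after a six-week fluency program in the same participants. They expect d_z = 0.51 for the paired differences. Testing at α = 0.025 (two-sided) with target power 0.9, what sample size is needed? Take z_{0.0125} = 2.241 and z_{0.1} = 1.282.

For a paired (one-sample on differences) test: n = ((z_{α/2} + z_β) / d)².
z_{α/2} + z_β = 2.241 + 1.282 = 3.523.
n = (3.523 / 0.51)² = 6.908² = 47.72.
Round up.

n = 48 pairs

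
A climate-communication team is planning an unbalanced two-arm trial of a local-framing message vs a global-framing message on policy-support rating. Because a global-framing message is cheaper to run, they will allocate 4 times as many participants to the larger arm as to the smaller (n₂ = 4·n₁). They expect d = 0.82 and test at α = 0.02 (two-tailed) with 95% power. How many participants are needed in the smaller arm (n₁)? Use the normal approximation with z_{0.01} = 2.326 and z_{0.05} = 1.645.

With allocation ratio k = n₂/n₁ = 4, Var(x̄₁−x̄₂) = σ²(1/n₁ + 1/(k·n₁)) = σ²·(k+1)/(k·n₁).
So n₁ = (1 + 1/k)·((z_{α/2} + z_β)/d)² = 1.250 × (3.971/0.82)².
n₁ = 1.250 × 23.45 = 29.3.
Round up: n₁ = 30, giving n₂ = 4 × 30 = 120.

n₁ = 30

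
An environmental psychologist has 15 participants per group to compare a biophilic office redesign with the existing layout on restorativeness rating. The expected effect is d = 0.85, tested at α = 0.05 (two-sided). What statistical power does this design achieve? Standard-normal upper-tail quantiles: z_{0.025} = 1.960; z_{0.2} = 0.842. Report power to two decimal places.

power ≈ 0.64

For two equal groups, power = Φ(d·√(n/2) − z_{α/2}).
d·√(n/2) = 0.85 × √(15/2) = 0.85 × 2.739 = 2.328.
z_β = 2.328 − 1.960 = 0.368.
Power = Φ(0.368) = 0.643.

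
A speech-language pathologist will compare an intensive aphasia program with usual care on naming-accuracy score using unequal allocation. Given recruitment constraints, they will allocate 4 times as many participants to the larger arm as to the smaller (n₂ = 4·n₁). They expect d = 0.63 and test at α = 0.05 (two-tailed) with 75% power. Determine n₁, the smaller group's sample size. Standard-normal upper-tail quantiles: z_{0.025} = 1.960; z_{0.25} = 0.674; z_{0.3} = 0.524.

With allocation ratio k = n₂/n₁ = 4, Var(x̄₁−x̄₂) = σ²(1/n₁ + 1/(k·n₁)) = σ²·(k+1)/(k·n₁).
So n₁ = (1 + 1/k)·((z_{α/2} + z_β)/d)² = 1.250 × (2.634/0.63)².
n₁ = 1.250 × 17.48 = 21.9.
Round up: n₁ = 22, giving n₂ = 4 × 22 = 88.

n₁ = 22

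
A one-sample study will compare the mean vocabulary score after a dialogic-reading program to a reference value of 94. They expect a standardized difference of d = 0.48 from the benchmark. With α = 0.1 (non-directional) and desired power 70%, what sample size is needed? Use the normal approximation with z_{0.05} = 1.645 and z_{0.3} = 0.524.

For a one-sample test: n = ((z_{α/2} + z_β) / d)².
z_{α/2} + z_β = 1.645 + 0.524 = 2.169.
n = (2.169 / 0.48)² = 4.519² = 20.42.
Round up.

n = 21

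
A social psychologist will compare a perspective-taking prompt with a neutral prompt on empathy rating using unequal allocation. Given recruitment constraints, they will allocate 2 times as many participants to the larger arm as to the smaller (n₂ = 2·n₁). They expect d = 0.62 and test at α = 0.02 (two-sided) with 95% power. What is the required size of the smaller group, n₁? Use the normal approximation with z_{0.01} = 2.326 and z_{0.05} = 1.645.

With allocation ratio k = n₂/n₁ = 2, Var(x̄₁−x̄₂) = σ²(1/n₁ + 1/(k·n₁)) = σ²·(k+1)/(k·n₁).
So n₁ = (1 + 1/k)·((z_{α/2} + z_β)/d)² = 1.500 × (3.971/0.62)².
n₁ = 1.500 × 41.02 = 61.5.
Round up: n₁ = 62, giving n₂ = 2 × 62 = 124.

n₁ = 62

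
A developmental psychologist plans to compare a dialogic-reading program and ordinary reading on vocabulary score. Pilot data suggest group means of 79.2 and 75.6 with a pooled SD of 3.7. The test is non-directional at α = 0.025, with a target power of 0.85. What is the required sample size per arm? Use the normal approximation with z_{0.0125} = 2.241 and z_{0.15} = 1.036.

Cohen's d = |M₁ − M₂| / SD_pooled = |79.2 − 75.6| / 3.7 = 3.6 / 3.7 = 0.973.
For two independent groups with equal n: n = 2·((z_{α/2} + z_β) / d)².
z_{α/2} + z_β = 2.241 + 1.036 = 3.277.
n = 2 × (3.277 / 0.973)² = 2 × 3.368² = 2 × 11.34 = 22.7.
Round up to the next whole participant.

n = 23 per group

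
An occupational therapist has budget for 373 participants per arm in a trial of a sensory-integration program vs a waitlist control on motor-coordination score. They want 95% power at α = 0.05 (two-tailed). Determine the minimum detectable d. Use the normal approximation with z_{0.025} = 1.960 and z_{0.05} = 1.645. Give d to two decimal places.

For two independent groups of n = 373 each: d_min = (z_{α/2} + z_β)·√(2/n).
z-sum = 1.960 + 1.645 = 3.605.
d_min = 3.605 × √(2/373) = 3.605 × 0.0732 = 0.264.

d_min ≈ 0.26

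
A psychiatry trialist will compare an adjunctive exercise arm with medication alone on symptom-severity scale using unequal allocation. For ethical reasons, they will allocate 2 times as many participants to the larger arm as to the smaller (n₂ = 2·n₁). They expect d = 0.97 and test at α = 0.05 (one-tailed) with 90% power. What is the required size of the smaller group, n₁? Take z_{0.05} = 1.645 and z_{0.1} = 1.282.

n₁ = 14

With allocation ratio k = n₂/n₁ = 2, Var(x̄₁−x̄₂) = σ²(1/n₁ + 1/(k·n₁)) = σ²·(k+1)/(k·n₁).
So n₁ = (1 + 1/k)·((z_{α} + z_β)/d)² = 1.500 × (2.927/0.97)².
n₁ = 1.500 × 9.11 = 13.7.
Round up: n₁ = 14, giving n₂ = 2 × 14 = 28.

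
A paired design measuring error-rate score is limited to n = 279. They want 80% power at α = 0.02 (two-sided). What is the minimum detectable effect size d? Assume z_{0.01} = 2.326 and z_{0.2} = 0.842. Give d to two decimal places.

d_min ≈ 0.19

For a single sample (or paired design) of n = 279: d_min = (z_{α/2} + z_β)/√n.
z-sum = 2.326 + 0.842 = 3.168.
d_min = 3.168 / √279 = 3.168 / 16.703 = 0.190.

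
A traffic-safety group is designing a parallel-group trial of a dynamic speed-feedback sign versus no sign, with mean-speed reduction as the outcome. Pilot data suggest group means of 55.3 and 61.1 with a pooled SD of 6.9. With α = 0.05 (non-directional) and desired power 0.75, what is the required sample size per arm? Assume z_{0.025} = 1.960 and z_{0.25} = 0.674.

n = 20 per group

Cohen's d = |M₁ − M₂| / SD_pooled = |55.3 − 61.1| / 6.9 = 5.8 / 6.9 = 0.841.
For two independent groups with equal n: n = 2·((z_{α/2} + z_β) / d)².
z_{α/2} + z_β = 1.960 + 0.674 = 2.634.
n = 2 × (2.634 / 0.841)² = 2 × 3.132² = 2 × 9.81 = 19.6.
Round up to the next whole participant.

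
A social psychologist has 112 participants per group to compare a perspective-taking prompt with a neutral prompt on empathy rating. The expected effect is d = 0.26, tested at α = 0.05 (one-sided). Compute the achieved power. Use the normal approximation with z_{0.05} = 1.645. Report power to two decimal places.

For two equal groups, power = Φ(d·√(n/2) − z_{α}).
d·√(n/2) = 0.26 × √(112/2) = 0.26 × 7.483 = 1.946.
z_β = 1.946 − 1.645 = 0.301.
Power = Φ(0.301) = 0.618.

power ≈ 0.62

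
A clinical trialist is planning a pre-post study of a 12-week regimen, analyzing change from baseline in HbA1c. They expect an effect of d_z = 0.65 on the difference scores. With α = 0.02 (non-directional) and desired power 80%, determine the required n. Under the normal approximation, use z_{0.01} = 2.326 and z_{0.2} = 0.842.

For a paired (one-sample on differences) test: n = ((z_{α/2} + z_β) / d)².
z_{α/2} + z_β = 2.326 + 0.842 = 3.168.
n = (3.168 / 0.65)² = 4.874² = 23.75.
Round up.

n = 24 pairs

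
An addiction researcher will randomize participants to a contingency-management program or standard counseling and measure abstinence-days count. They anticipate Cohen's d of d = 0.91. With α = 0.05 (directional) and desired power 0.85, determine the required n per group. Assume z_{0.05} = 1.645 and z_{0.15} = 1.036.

For two independent groups with equal n: n = 2·((z_{α} + z_β) / d)².
z_{α} + z_β = 1.645 + 1.036 = 2.681.
n = 2 × (2.681 / 0.91)² = 2 × 2.946² = 2 × 8.68 = 17.4.
Round up to the next whole participant.

n = 18 per group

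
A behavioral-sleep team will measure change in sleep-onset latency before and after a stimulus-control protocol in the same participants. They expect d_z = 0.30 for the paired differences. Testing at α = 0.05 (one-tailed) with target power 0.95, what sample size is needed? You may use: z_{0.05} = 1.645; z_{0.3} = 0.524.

n = 121 pairs

For a paired (one-sample on differences) test: n = ((z_{α} + z_β) / d)².
z_{α} + z_β = 1.645 + 1.645 = 3.290.
n = (3.290 / 0.30)² = 10.967² = 120.27.
Round up.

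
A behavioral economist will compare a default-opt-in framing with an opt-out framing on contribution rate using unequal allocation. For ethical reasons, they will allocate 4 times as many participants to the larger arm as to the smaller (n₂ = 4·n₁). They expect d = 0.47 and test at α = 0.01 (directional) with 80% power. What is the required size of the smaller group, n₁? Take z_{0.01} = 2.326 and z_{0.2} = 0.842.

With allocation ratio k = n₂/n₁ = 4, Var(x̄₁−x̄₂) = σ²(1/n₁ + 1/(k·n₁)) = σ²·(k+1)/(k·n₁).
So n₁ = (1 + 1/k)·((z_{α} + z_β)/d)² = 1.250 × (3.168/0.47)².
n₁ = 1.250 × 45.43 = 56.8.
Round up: n₁ = 57, giving n₂ = 4 × 57 = 228.

n₁ = 57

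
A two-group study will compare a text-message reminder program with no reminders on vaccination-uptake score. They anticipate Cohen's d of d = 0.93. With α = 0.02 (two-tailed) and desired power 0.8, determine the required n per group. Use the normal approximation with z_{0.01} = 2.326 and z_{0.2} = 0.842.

For two independent groups with equal n: n = 2·((z_{α/2} + z_β) / d)².
z_{α/2} + z_β = 2.326 + 0.842 = 3.168.
n = 2 × (3.168 / 0.93)² = 2 × 3.406² = 2 × 11.60 = 23.2.
Round up to the next whole participant.

n = 24 per group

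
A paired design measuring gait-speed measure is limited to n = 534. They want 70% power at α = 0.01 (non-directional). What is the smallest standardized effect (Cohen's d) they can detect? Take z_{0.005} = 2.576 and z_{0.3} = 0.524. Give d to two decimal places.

d_min ≈ 0.13

For a single sample (or paired design) of n = 534: d_min = (z_{α/2} + z_β)/√n.
z-sum = 2.576 + 0.524 = 3.100.
d_min = 3.100 / √534 = 3.100 / 23.108 = 0.134.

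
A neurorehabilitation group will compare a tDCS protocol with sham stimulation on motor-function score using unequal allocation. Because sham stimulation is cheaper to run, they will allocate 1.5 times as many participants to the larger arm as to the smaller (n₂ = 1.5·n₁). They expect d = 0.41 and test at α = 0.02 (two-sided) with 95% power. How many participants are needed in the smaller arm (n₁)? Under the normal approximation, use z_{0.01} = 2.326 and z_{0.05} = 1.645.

With allocation ratio k = n₂/n₁ = 1.5, Var(x̄₁−x̄₂) = σ²(1/n₁ + 1/(k·n₁)) = σ²·(k+1)/(k·n₁).
So n₁ = (1 + 1/k)·((z_{α/2} + z_β)/d)² = 1.667 × (3.971/0.41)².
n₁ = 1.667 × 93.81 = 156.3.
Round up: n₁ = 157, giving n₂ = ⌈1.5 × 157⌉ = ⌈235.5⌉ = 236.

n₁ = 157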